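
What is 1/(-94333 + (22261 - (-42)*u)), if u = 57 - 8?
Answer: -1/70014 ≈ -1.4283e-5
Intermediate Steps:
u = 49
1/(-94333 + (22261 - (-42)*u)) = 1/(-94333 + (22261 - (-42)*49)) = 1/(-94333 + (22261 - 1*(-2058))) = 1/(-94333 + (22261 + 2058)) = 1/(-94333 + 24319) = 1/(-70014) = -1/70014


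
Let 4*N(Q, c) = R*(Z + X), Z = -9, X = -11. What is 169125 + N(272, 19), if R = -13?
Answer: 169190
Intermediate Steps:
N(Q, c) = 65 (N(Q, c) = (-13*(-9 - 11))/4 = (-13*(-20))/4 = (1/4)*260 = 65)
169125 + N(272, 19) = 169125 + 65 = 169190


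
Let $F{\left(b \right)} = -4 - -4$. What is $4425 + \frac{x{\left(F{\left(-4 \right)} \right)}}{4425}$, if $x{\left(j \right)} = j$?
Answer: $4425$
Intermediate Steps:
$F{\left(b \right)} = 0$ ($F{\left(b \right)} = -4 + 4 = 0$)
$4425 + \frac{x{\left(F{\left(-4 \right)} \right)}}{4425} = 4425 + \frac{0}{4425} = 4425 + 0 \cdot \frac{1}{4425} = 4425 + 0 = 4425$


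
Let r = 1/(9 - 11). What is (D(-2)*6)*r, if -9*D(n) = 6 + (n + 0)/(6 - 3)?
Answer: 16/9 ≈ 1.7778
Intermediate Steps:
D(n) = -⅔ - n/27 (D(n) = -(6 + (n + 0)/(6 - 3))/9 = -(6 + n/3)/9 = -⅔ - n/27)
r = -½ (r = 1/(-2) = -½ ≈ -0.50000)
(D(-2)*6)*r = ((-⅔ - 1/27*(-2))*6)*(-½) = ((-⅔ + 2/27)*6)*(-½) = -16/27*6*(-½) = -32/9*(-½) = 16/9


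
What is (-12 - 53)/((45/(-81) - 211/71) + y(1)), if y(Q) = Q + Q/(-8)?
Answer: 25560/1043 ≈ 24.506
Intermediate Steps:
y(Q) = 7*Q/8 (y(Q) = Q + Q*(-⅛) = Q - Q/8 = 7*Q/8)
(-12 - 53)/((45/(-81) - 211/71) + y(1)) = (-12 - 53)/((45/(-81) - 211/71) + (7/8)*1) = -65/((45*(-1/81) - 211*1/71) + 7/8) = -65/((-5/9 - 211/71) + 7/8) = -65/(-2254/639 + 7/8) = -65/(-13559/5112) = -65*(-5112/13559) = 25560/1043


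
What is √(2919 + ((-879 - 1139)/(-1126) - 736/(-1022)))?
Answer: 5*√9672223124578/287693 ≈ 54.051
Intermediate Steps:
√(2919 + ((-879 - 1139)/(-1126) - 736/(-1022))) = √(2919 + (-2018*(-1/1126) - 736*(-1/1022))) = √(2919 + (1009/563 + 368/511)) = √(2919 + 722783/287693) = √(840498650/287693) = 5*√9672223124578/287693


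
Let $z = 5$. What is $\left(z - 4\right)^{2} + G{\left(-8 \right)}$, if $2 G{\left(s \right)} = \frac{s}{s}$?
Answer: $\frac{3}{2} \approx 1.5$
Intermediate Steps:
$G{\left(s \right)} = \frac{1}{2}$ ($G{\left(s \right)} = \frac{s \frac{1}{s}}{2} = \frac{1}{2} \cdot 1 = \frac{1}{2}$)
$\left(z - 4\right)^{2} + G{\left(-8 \right)} = \left(5 - 4\right)^{2} + \frac{1}{2} = 1^{2} + \frac{1}{2} = 1 + \frac{1}{2} = \frac{3}{2}$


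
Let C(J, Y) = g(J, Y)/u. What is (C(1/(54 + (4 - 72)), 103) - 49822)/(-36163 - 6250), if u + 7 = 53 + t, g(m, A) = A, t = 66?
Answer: 5579961/4750256 ≈ 1.1747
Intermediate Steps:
u = 112 (u = -7 + (53 + 66) = -7 + 119 = 112)
C(J, Y) = Y/112
(C(1/(54 + (4 - 72)), 103) - 49822)/(-36163 - 6250) = ((1/112)*103 - 49822)/(-36163 - 6250) = (103/112 - 49822)/(-42413) = -5579961/112*(-1/42413) = 5579961/4750256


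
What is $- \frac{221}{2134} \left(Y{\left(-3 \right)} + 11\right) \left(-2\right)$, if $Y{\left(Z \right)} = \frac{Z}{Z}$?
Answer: $\frac{2652}{1067} \approx 2.4855$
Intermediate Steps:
$Y{\left(Z \right)} = 1$
$- \frac{221}{2134} \left(Y{\left(-3 \right)} + 11\right) \left(-2\right) = - \frac{221}{2134} \left(1 + 11\right) \left(-2\right) = \left(-221\right) \frac{1}{2134} \cdot 12 \left(-2\right) = \left(- \frac{221}{2134}\right) \left(-24\right) = \frac{2652}{1067}$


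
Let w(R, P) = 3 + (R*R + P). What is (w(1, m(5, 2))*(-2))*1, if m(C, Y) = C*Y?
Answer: -28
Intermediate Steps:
w(R, P) = 3 + P + R**2 (w(R, P) = 3 + (R**2 + P) = 3 + (P + R**2) = 3 + P + R**2)
(w(1, m(5, 2))*(-2))*1 = ((3 + 5*2 + 1**2)*(-2))*1 = ((3 + 10 + 1)*(-2))*1 = (14*(-2))*1 = -28*1 = -28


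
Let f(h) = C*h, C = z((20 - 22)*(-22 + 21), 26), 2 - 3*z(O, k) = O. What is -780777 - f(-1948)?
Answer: -780777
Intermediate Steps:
z(O, k) = ⅔ - O/3
C = 0 (C = ⅔ - (20 - 22)*(-22 + 21)/3 = ⅔ - (-2)*(-1)/3 = ⅔ - ⅓*2 = ⅔ - ⅔ = 0)
f(h) = 0 (f(h) = 0*h = 0)
-780777 - f(-1948) = -780777 - 1*0 = -780777 + 0 = -780777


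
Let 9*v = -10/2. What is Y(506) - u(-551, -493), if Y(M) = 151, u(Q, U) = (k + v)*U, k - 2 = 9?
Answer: 47701/9 ≈ 5300.1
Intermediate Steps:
k = 11 (k = 2 + 9 = 11)
v = -5/9 (v = (-10/2)/9 = (-10*½)/9 = (⅑)*(-5) = -5/9 ≈ -0.55556)
u(Q, U) = 94*U/9 (u(Q, U) = (11 - 5/9)*U = 94*U/9)
Y(506) - u(-551, -493) = 151 - 94*(-493)/9 = 151 - 1*(-46342/9) = 151 + 46342/9 = 47701/9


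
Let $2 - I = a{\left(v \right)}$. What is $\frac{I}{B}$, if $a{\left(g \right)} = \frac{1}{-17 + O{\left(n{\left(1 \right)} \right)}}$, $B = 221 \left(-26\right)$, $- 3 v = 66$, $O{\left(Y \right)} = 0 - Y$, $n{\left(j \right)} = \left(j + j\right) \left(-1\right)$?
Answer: $- \frac{31}{86190} \approx -0.00035967$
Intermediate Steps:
$n{\left(j \right)} = - 2 j$ ($n{\left(j \right)} = 2 j \left(-1\right) = - 2 j$)
$O{\left(Y \right)} = - Y$
$v = -22$ ($v = \left(- \frac{1}{3}\right) 66 = -22$)
$B = -5746$
$a{\left(g \right)} = - \frac{1}{15}$ ($a{\left(g \right)} = \frac{1}{-17 - \left(-2\right) 1} = \frac{1}{-17 - -2} = \frac{1}{-17 + 2} = \frac{1}{-15} = - \frac{1}{15}$)
$I = \frac{31}{15}$ ($I = 2 - - \frac{1}{15} = 2 + \frac{1}{15} = \frac{31}{15} \approx 2.0667$)
$\frac{I}{B} = \frac{31}{15 \left(-5746\right)} = \frac{31}{15} \left(- \frac{1}{5746}\right) = - \frac{31}{86190}$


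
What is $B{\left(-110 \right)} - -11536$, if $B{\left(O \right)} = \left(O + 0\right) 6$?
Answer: $10876$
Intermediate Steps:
$B{\left(O \right)} = 6 O$ ($B{\left(O \right)} = O 6 = 6 O$)
$B{\left(-110 \right)} - -11536 = 6 \left(-110\right) - -11536 = -660 + 11536 = 10876$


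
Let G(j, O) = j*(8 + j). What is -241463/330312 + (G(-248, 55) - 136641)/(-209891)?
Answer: -2291538071/6302683272 ≈ -0.36358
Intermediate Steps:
-241463/330312 + (G(-248, 55) - 136641)/(-209891) = -241463/330312 + (-248*(8 - 248) - 136641)/(-209891) = -241463*1/330312 + (-248*(-240) - 136641)*(-1/209891) = -241463/330312 + (59520 - 136641)*(-1/209891) = -241463/330312 - 77121*(-1/209891) = -241463/330312 + 7011/19081 = -2291538071/6302683272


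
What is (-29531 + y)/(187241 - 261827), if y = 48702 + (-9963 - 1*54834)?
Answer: 22813/37293 ≈ 0.61172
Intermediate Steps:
y = -16095 (y = 48702 + (-9963 - 54834) = 48702 - 64797 = -16095)
(-29531 + y)/(187241 - 261827) = (-29531 - 16095)/(187241 - 261827) = -45626/(-74586) = -45626*(-1/74586) = 22813/37293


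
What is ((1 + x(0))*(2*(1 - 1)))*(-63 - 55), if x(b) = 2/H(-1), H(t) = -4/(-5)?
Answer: 0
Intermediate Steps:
H(t) = ⅘ (H(t) = -4*(-⅕) = ⅘)
x(b) = 5/2 (x(b) = 2/(⅘) = 2*(5/4) = 5/2)
((1 + x(0))*(2*(1 - 1)))*(-63 - 55) = ((1 + 5/2)*(2*(1 - 1)))*(-63 - 55) = (7*(2*0)/2)*(-118) = ((7/2)*0)*(-118) = 0*(-118) = 0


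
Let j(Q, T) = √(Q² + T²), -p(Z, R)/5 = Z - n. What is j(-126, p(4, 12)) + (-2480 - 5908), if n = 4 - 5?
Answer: -8388 + √16501 ≈ -8259.5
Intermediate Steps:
n = -1
p(Z, R) = -5 - 5*Z (p(Z, R) = -5*(Z - 1*(-1)) = -5*(Z + 1) = -5*(1 + Z) = -5 - 5*Z)
j(-126, p(4, 12)) + (-2480 - 5908) = √((-126)² + (-5 - 5*4)²) + (-2480 - 5908) = √(15876 + (-5 - 20)²) - 8388 = √(15876 + (-25)²) - 8388 = √(15876 + 625) - 8388 = √16501 - 8388 = -8388 + √16501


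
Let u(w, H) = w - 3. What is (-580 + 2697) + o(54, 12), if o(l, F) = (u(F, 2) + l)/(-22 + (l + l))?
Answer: 182125/86 ≈ 2117.7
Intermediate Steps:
u(w, H) = -3 + w
o(l, F) = (-3 + F + l)/(-22 + 2*l) (o(l, F) = ((-3 + F) + l)/(-22 + (l + l)) = (-3 + F + l)/(-22 + 2*l))
(-580 + 2697) + o(54, 12) = (-580 + 2697) + (-3 + 12 + 54)/(2*(-11 + 54)) = 2117 + (1/2)*63/43 = 2117 + (1/2)*(1/43)*63 = 2117 + 63/86 = 182125/86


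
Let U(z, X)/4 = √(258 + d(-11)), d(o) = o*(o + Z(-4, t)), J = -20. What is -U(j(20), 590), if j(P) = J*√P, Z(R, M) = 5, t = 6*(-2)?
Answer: -72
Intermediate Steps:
t = -12
d(o) = o*(5 + o) (d(o) = o*(o + 5) = o*(5 + o))
j(P) = -20*√P
U(z, X) = 72 (U(z, X) = 4*√(258 - 11*(5 - 11)) = 4*√(258 - 11*(-6)) = 4*√(258 + 66) = 4*√324 = 4*18 = 72)
-U(j(20), 590) = -1*72 = -72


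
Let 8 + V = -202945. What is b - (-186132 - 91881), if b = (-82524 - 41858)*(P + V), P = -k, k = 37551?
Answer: 29914646541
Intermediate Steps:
V = -202953 (V = -8 - 202945 = -202953)
P = -37551 (P = -1*37551 = -37551)
b = 29914368528 (b = (-82524 - 41858)*(-37551 - 202953) = -124382*(-240504) = 29914368528)
b - (-186132 - 91881) = 29914368528 - (-186132 - 91881) = 29914368528 - 1*(-278013) = 29914368528 + 278013 = 29914646541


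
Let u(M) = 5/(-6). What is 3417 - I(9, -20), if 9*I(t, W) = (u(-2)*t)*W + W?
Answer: 30623/9 ≈ 3402.6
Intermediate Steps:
u(M) = -⅚ (u(M) = 5*(-⅙) = -⅚)
I(t, W) = W/9 - 5*W*t/54 (I(t, W) = ((-5*t/6)*W + W)/9 = (-5*W*t/6 + W)/9 = (W - 5*W*t/6)/9 = W/9 - 5*W*t/54)
3417 - I(9, -20) = 3417 - (-20)*(6 - 5*9)/54 = 3417 - (-20)*(6 - 45)/54 = 3417 - (-20)*(-39)/54 = 3417 - 1*130/9 = 3417 - 130/9 = 30623/9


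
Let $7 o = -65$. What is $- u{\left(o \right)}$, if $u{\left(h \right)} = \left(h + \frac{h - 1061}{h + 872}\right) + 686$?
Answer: $- \frac{28554299}{42273} \approx -675.47$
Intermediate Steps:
$o = - \frac{65}{7}$ ($o = \frac{1}{7} \left(-65\right) = - \frac{65}{7} \approx -9.2857$)
$u{\left(h \right)} = 686 + h + \frac{-1061 + h}{872 + h}$ ($u{\left(h \right)} = \left(h + \frac{-1061 + h}{872 + h}\right) + 686 = 686 + h + \frac{-1061 + h}{872 + h}$)
$- u{\left(o \right)} = - \frac{597131 + \left(- \frac{65}{7}\right)^{2} + 1559 \left(- \frac{65}{7}\right)}{872 - \frac{65}{7}} = - \frac{597131 + \frac{4225}{49} - \frac{101335}{7}}{\frac{6039}{7}} = - \frac{7 \cdot 28554299}{6039 \cdot 49} = \left(-1\right) \frac{28554299}{42273} = - \frac{28554299}{42273}$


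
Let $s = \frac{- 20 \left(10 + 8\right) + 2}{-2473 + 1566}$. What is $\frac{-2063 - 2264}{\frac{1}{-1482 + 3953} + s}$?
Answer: $- \frac{9697659419}{885525} \approx -10951.0$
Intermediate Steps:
$s = \frac{358}{907}$ ($s = \frac{\left(-20\right) 18 + 2}{-907} = \left(-360 + 2\right) \left(- \frac{1}{907}\right) = \left(-358\right) \left(- \frac{1}{907}\right) = \frac{358}{907} \approx 0.39471$)
$\frac{-2063 - 2264}{\frac{1}{-1482 + 3953} + s} = \frac{-2063 - 2264}{\frac{1}{-1482 + 3953} + \frac{358}{907}} = - \frac{4327}{\frac{1}{2471} + \frac{358}{907}} = - \frac{4327}{\frac{885525}{2241197}} = \left(-4327\right) \frac{2241197}{885525} = - \frac{9697659419}{885525}$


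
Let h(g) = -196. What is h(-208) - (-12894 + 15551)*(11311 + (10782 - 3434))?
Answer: -49577159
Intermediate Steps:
h(-208) - (-12894 + 15551)*(11311 + (10782 - 3434)) = -196 - (-12894 + 15551)*(11311 + (10782 - 3434)) = -196 - 2657*(11311 + 7348) = -196 - 2657*18659 = -196 - 1*49576963 = -196 - 49576963 = -49577159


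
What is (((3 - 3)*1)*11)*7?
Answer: 0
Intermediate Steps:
(((3 - 3)*1)*11)*7 = ((0*1)*11)*7 = (0*11)*7 = 0*7 = 0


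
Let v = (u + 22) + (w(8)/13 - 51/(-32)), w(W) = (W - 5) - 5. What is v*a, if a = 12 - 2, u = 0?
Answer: 48755/208 ≈ 234.40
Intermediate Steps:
w(W) = -10 + W (w(W) = (-5 + W) - 5 = -10 + W)
a = 10
v = 9751/416 (v = (0 + 22) + ((-10 + 8)/13 - 51/(-32)) = 22 + (-2*1/13 - 51*(-1/32)) = 22 + (-2/13 + 51/32) = 22 + 599/416 = 9751/416 ≈ 23.440)
v*a = (9751/416)*10 = 48755/208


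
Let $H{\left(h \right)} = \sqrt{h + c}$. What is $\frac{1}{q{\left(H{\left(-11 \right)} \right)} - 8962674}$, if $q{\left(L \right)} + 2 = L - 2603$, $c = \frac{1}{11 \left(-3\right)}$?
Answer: $- \frac{295854207}{2652415509079117} - \frac{2 i \sqrt{3003}}{2652415509079117} \approx -1.1154 \cdot 10^{-7} - 4.1321 \cdot 10^{-14} i$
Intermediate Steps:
$c = - \frac{1}{33}$ ($c = \frac{1}{-33} = - \frac{1}{33} \approx -0.030303$)
$H{\left(h \right)} = \sqrt{- \frac{1}{33} + h}$ ($H{\left(h \right)} = \sqrt{h - \frac{1}{33}} = \sqrt{- \frac{1}{33} + h}$)
$q{\left(L \right)} = -2605 + L$ ($q{\left(L \right)} = -2 + \left(L - 2603\right) = -2 + \left(-2603 + L\right) = -2605 + L$)
$\frac{1}{q{\left(H{\left(-11 \right)} \right)} - 8962674} = \frac{1}{\left(-2605 + \frac{\sqrt{-33 + 1089 \left(-11\right)}}{33}\right) - 8962674} = \frac{1}{\left(-2605 + \frac{\sqrt{-33 - 11979}}{33}\right) - 8962674} = \frac{1}{\left(-2605 + \frac{\sqrt{-12012}}{33}\right) - 8962674} = \frac{1}{\left(-2605 + \frac{2 i \sqrt{3003}}{33}\right) - 8962674} = \frac{1}{-8965279 + \frac{2 i \sqrt{3003}}{33}}$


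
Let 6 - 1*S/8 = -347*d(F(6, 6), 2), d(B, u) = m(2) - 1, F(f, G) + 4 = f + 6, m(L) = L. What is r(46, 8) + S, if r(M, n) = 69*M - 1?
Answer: 5997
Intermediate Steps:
F(f, G) = 2 + f (F(f, G) = -4 + (f + 6) = -4 + (6 + f) = 2 + f)
r(M, n) = -1 + 69*M
d(B, u) = 1 (d(B, u) = 2 - 1 = 1)
S = 2824 (S = 48 - (-2776) = 48 - 8*(-347) = 48 + 2776 = 2824)
r(46, 8) + S = (-1 + 69*46) + 2824 = (-1 + 3174) + 2824 = 3173 + 2824 = 5997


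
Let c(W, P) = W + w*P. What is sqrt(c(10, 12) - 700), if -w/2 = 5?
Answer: 9*I*sqrt(10) ≈ 28.461*I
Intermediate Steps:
w = -10 (w = -2*5 = -10)
c(W, P) = W - 10*P
sqrt(c(10, 12) - 700) = sqrt((10 - 10*12) - 700) = sqrt((10 - 120) - 700) = sqrt(-110 - 700) = sqrt(-810) = 9*I*sqrt(10)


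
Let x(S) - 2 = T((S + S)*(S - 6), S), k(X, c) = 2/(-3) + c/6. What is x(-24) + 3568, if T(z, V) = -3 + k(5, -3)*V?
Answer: 3595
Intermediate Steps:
k(X, c) = -⅔ + c/6 (k(X, c) = 2*(-⅓) + c*(⅙) = -⅔ + c/6)
T(z, V) = -3 - 7*V/6 (T(z, V) = -3 + (-⅔ + (⅙)*(-3))*V = -3 + (-⅔ - ½)*V = -3 - 7*V/6)
x(S) = -1 - 7*S/6 (x(S) = 2 + (-3 - 7*S/6) = -1 - 7*S/6)
x(-24) + 3568 = (-1 - 7/6*(-24)) + 3568 = (-1 + 28) + 3568 = 27 + 3568 = 3595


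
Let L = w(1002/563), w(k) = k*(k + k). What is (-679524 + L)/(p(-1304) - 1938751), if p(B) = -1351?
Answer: 107693017374/307476095419 ≈ 0.35025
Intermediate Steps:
w(k) = 2*k**2 (w(k) = k*(2*k) = 2*k**2)
L = 2008008/316969 (L = 2*(1002/563)**2 = 2*(1004004/316969) = 2008008/316969 ≈ 6.3350)
(-679524 + L)/(p(-1304) - 1938751) = (-679524 + 2008008/316969)/(-1351 - 1938751) = -215386034748/316969/(-1940102) = -215386034748/316969*(-1/1940102) = 107693017374/307476095419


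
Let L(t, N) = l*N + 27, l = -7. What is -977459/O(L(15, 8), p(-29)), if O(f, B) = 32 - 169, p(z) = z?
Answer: 977459/137 ≈ 7134.7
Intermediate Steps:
L(t, N) = 27 - 7*N (L(t, N) = -7*N + 27 = 27 - 7*N)
O(f, B) = -137
-977459/O(L(15, 8), p(-29)) = -977459/(-137) = -977459*(-1/137) = 977459/137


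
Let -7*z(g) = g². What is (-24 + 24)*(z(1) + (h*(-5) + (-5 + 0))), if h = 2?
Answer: 0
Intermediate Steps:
z(g) = -g²/7
(-24 + 24)*(z(1) + (h*(-5) + (-5 + 0))) = (-24 + 24)*(-⅐*1² + (2*(-5) + (-5 + 0))) = 0*(-⅐*1 + (-10 - 5)) = 0*(-⅐ - 15) = 0*(-106/7) = 0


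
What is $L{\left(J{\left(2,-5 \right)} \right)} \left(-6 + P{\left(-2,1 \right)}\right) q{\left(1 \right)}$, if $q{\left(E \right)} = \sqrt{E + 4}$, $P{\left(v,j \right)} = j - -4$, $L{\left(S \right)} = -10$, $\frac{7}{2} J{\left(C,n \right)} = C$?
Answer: $10 \sqrt{5} \approx 22.361$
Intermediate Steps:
$J{\left(C,n \right)} = \frac{2 C}{7}$
$P{\left(v,j \right)} = 4 + j$ ($P{\left(v,j \right)} = j + 4 = 4 + j$)
$q{\left(E \right)} = \sqrt{4 + E}$
$L{\left(J{\left(2,-5 \right)} \right)} \left(-6 + P{\left(-2,1 \right)}\right) q{\left(1 \right)} = - 10 \left(-6 + \left(4 + 1\right)\right) \sqrt{4 + 1} = - 10 \left(-6 + 5\right) \sqrt{5} = - 10 \left(- \sqrt{5}\right) = 10 \sqrt{5}$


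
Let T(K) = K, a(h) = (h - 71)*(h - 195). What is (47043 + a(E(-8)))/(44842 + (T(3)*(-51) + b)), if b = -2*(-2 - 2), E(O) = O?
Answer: 63080/44697 ≈ 1.4113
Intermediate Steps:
a(h) = (-195 + h)*(-71 + h) (a(h) = (-71 + h)*(-195 + h) = (-195 + h)*(-71 + h))
b = 8 (b = -2*(-4) = 8)
(47043 + a(E(-8)))/(44842 + (T(3)*(-51) + b)) = (47043 + (13845 + (-8)**2 - 266*(-8)))/(44842 + (3*(-51) + 8)) = (47043 + (13845 + 64 + 2128))/(44842 + (-153 + 8)) = (47043 + 16037)/(44842 - 145) = 63080/44697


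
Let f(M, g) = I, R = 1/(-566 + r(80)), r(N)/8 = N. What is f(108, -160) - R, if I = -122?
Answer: -9029/74 ≈ -122.01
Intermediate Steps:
r(N) = 8*N
R = 1/74 (R = 1/(-566 + 8*80) = 1/(-566 + 640) = 1/74 ≈ 0.013514)
f(M, g) = -122
f(108, -160) - R = -122 - 1*1/74 = -122 - 1/74 = -9029/74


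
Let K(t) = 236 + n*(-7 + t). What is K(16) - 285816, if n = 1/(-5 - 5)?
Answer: -2855809/10 ≈ -2.8558e+5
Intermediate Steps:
n = -⅒ (n = 1/(-10) = -⅒ ≈ -0.10000)
K(t) = 2367/10 - t/10 (K(t) = 236 - (-7 + t)/10 = 236 + (7/10 - t/10) = 2367/10 - t/10)
K(16) - 285816 = (2367/10 - ⅒*16) - 285816 = (2367/10 - 8/5) - 285816 = 2351/10 - 285816 = -2855809/10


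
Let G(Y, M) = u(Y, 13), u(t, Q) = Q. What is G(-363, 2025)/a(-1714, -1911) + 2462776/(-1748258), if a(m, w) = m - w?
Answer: -231219759/172203413 ≈ -1.3427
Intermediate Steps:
G(Y, M) = 13
G(-363, 2025)/a(-1714, -1911) + 2462776/(-1748258) = 13/(-1714 - 1*(-1911)) + 2462776/(-1748258) = 13/(-1714 + 1911) + 2462776*(-1/1748258) = 13/197 - 1231388/874129 = -231219759/172203413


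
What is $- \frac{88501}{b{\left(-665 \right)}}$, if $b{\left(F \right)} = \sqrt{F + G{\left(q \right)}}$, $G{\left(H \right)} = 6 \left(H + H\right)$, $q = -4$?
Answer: $\frac{88501 i \sqrt{713}}{713} \approx 3314.4 i$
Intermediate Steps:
$G{\left(H \right)} = 12 H$ ($G{\left(H \right)} = 6 \cdot 2 H = 12 H$)
$b{\left(F \right)} = \sqrt{-48 + F}$ ($b{\left(F \right)} = \sqrt{F + 12 \left(-4\right)} = \sqrt{F - 48} = \sqrt{-48 + F}$)
$- \frac{88501}{b{\left(-665 \right)}} = - \frac{88501}{\sqrt{-48 - 665}} = - \frac{88501}{\sqrt{-713}} = - \frac{88501}{i \sqrt{713}} = - 88501 \left(- \frac{i \sqrt{713}}{713}\right) = \frac{88501 i \sqrt{713}}{713}$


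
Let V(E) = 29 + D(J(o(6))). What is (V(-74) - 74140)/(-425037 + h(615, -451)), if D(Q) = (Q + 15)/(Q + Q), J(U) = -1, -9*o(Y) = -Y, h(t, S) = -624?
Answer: 24706/141887 ≈ 0.17412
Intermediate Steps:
o(Y) = Y/9 (o(Y) = -(-1)*Y/9 = Y/9)
D(Q) = (15 + Q)/(2*Q) (D(Q) = (15 + Q)/((2*Q)) = (15 + Q)*(1/(2*Q)) = (15 + Q)/(2*Q))
V(E) = 22 (V(E) = 29 + (½)*(15 - 1)/(-1) = 29 + (½)*(-1)*14 = 29 - 7 = 22)
(V(-74) - 74140)/(-425037 + h(615, -451)) = (22 - 74140)/(-425037 - 624) = -74118/(-425661) = -74118*(-1/425661) = 24706/141887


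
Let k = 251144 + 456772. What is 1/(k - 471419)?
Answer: 1/236497 ≈ 4.2284e-6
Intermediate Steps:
k = 707916
1/(k - 471419) = 1/(707916 - 471419) = 1/236497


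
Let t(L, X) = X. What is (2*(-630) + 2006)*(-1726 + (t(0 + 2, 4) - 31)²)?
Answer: -743762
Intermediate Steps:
(2*(-630) + 2006)*(-1726 + (t(0 + 2, 4) - 31)²) = (2*(-630) + 2006)*(-1726 + (4 - 31)²) = (-1260 + 2006)*(-1726 + (-27)²) = 746*(-1726 + 729) = 746*(-997) = -743762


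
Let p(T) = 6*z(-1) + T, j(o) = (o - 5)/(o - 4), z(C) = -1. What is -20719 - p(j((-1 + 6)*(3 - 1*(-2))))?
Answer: -434993/21 ≈ -20714.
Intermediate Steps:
j(o) = (-5 + o)/(-4 + o)
p(T) = -6 + T (p(T) = 6*(-1) + T = -6 + T)
-20719 - p(j((-1 + 6)*(3 - 1*(-2)))) = -20719 - (-6 + (-5 + (-1 + 6)*(3 - 1*(-2)))/(-4 + (-1 + 6)*(3 - 1*(-2)))) = -20719 - (-6 + (-5 + 5*(3 + 2))/(-4 + 5*(3 + 2))) = -20719 - (-6 + (-5 + 5*5)/(-4 + 5*5)) = -20719 - (-6 + (-5 + 25)/(-4 + 25)) = -20719 - (-6 + 20/21) = -20719 - 1*(-106/21) = -20719 + 106/21 = -434993/21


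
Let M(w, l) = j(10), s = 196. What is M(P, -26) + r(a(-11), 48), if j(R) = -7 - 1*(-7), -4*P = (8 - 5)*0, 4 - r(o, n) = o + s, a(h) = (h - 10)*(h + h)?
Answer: -654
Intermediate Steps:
a(h) = 2*h*(-10 + h) (a(h) = (-10 + h)*(2*h) = 2*h*(-10 + h))
r(o, n) = -192 - o (r(o, n) = 4 - (o + 196) = 4 - (196 + o) = 4 + (-196 - o) = -192 - o)
P = 0 (P = -(8 - 5)*0/4 = -3*0/4 = -¼*0 = 0)
j(R) = 0 (j(R) = -7 + 7 = 0)
M(w, l) = 0
M(P, -26) + r(a(-11), 48) = 0 + (-192 - 2*(-11)*(-10 - 11)) = 0 + (-192 - 2*(-11)*(-21)) = 0 + (-192 - 1*462) = 0 + (-192 - 462) = 0 - 654 = -654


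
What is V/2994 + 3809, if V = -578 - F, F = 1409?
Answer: 11402159/2994 ≈ 3808.3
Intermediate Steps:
V = -1987 (V = -578 - 1*1409 = -578 - 1409 = -1987)
V/2994 + 3809 = -1987/2994 + 3809 = 11402159/2994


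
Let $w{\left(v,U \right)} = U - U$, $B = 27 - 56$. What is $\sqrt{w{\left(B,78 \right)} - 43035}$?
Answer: $i \sqrt{43035} \approx 207.45 i$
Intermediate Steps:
$B = -29$ ($B = 27 - 56 = -29$)
$w{\left(v,U \right)} = 0$
$\sqrt{w{\left(B,78 \right)} - 43035} = \sqrt{0 - 43035} = \sqrt{-43035} = i \sqrt{43035}$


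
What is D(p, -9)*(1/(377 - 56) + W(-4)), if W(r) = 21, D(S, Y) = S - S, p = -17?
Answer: 0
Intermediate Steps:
D(S, Y) = 0
D(p, -9)*(1/(377 - 56) + W(-4)) = 0*(1/(377 - 56) + 21) = 0*(1/321 + 21) = 0*(6742/321) = 0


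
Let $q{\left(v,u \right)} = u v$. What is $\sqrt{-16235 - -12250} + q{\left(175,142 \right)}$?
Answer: $24850 + i \sqrt{3985} \approx 24850.0 + 63.127 i$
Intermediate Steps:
$\sqrt{-16235 - -12250} + q{\left(175,142 \right)} = \sqrt{-16235 - -12250} + 142 \cdot 175 = \sqrt{-16235 + 12250} + 24850 = \sqrt{-3985} + 24850 = i \sqrt{3985} + 24850 = 24850 + i \sqrt{3985}$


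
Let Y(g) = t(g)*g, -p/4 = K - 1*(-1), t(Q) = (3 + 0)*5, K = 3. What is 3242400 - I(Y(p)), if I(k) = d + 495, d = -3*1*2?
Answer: 3241911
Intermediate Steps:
t(Q) = 15 (t(Q) = 3*5 = 15)
p = -16 (p = -4*(3 - 1*(-1)) = -4*(3 + 1) = -4*4 = -16)
Y(g) = 15*g
d = -6 (d = -3*2 = -6)
I(k) = 489 (I(k) = -6 + 495 = 489)
3242400 - I(Y(p)) = 3242400 - 1*489 = 3242400 - 489 = 3241911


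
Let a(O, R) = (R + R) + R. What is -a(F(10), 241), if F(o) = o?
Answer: -723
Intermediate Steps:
a(O, R) = 3*R (a(O, R) = 2*R + R = 3*R)
-a(F(10), 241) = -3*241 = -1*723 = -723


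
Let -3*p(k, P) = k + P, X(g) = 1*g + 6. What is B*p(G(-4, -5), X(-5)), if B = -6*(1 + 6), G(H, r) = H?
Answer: -42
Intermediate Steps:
X(g) = 6 + g (X(g) = g + 6 = 6 + g)
p(k, P) = -P/3 - k/3 (p(k, P) = -(k + P)/3 = -(P + k)/3 = -P/3 - k/3)
B = -42 (B = -6*7 = -42)
B*p(G(-4, -5), X(-5)) = -42*(-(6 - 5)/3 - 1/3*(-4)) = -42*(-1/3*1 + 4/3) = -42*(-1/3 + 4/3) = -42*1 = -42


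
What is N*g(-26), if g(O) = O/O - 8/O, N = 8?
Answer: 136/13 ≈ 10.462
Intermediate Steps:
g(O) = 1 - 8/O
N*g(-26) = 8*((-8 - 26)/(-26)) = 8*(-1/26*(-34)) = 8*(17/13) = 136/13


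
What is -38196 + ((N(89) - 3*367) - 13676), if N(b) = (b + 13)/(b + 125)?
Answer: -5668060/107 ≈ -52973.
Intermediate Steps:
N(b) = (13 + b)/(125 + b)
-38196 + ((N(89) - 3*367) - 13676) = -38196 + (((13 + 89)/(125 + 89) - 3*367) - 13676) = -38196 + ((102/214 - 1101) - 13676) = -38196 + (((1/214)*102 - 1101) - 13676) = -38196 + ((51/107 - 1101) - 13676) = -38196 + (-117756/107 - 13676) = -38196 - 1581088/107 = -5668060/107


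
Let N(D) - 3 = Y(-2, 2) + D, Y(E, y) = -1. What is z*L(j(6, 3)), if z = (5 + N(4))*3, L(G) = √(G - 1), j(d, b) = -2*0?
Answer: 33*I ≈ 33.0*I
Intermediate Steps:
j(d, b) = 0
L(G) = √(-1 + G)
N(D) = 2 + D (N(D) = 3 + (-1 + D) = 2 + D)
z = 33 (z = (5 + (2 + 4))*3 = (5 + 6)*3 = 11*3 = 33)
z*L(j(6, 3)) = 33*√(-1 + 0) = 33*√(-1) = 33*I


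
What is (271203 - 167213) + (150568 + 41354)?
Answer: 295912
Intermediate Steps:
(271203 - 167213) + (150568 + 41354) = 103990 + 191922 = 295912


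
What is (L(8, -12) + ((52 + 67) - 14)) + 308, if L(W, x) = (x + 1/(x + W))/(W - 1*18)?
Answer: 16569/40 ≈ 414.23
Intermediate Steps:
L(W, x) = (x + 1/(W + x))/(-18 + W) (L(W, x) = (x + 1/(W + x))/(W - 18) = (x + 1/(W + x))/(-18 + W))
(L(8, -12) + ((52 + 67) - 14)) + 308 = ((1 + (-12)**2 + 8*(-12))/(8**2 - 18*8 - 18*(-12) + 8*(-12)) + ((52 + 67) - 14)) + 308 = ((1 + 144 - 96)/(64 - 144 + 216 - 96) + (119 - 14)) + 308 = (49/40 + 105) + 308 = 4249/40 + 308 = 16569/40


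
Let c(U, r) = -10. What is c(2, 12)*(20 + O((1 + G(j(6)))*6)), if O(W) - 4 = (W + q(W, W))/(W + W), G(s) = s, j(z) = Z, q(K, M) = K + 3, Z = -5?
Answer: -1995/8 ≈ -249.38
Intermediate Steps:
q(K, M) = 3 + K
j(z) = -5
O(W) = 4 + (3 + 2*W)/(2*W) (O(W) = 4 + (W + (3 + W))/(W + W) = 4 + (3 + 2*W)/((2*W)) = 4 + (3 + 2*W)*(1/(2*W)) = 4 + (3 + 2*W)/(2*W))
c(2, 12)*(20 + O((1 + G(j(6)))*6)) = -10*(20 + (5 + 3/(2*(((1 - 5)*6))))) = -10*(20 + (5 + 3/(2*((-4*6))))) = -10*(20 + (5 + (3/2)/(-24))) = -10*(20 + (5 + (3/2)*(-1/24))) = -10*(20 + (5 - 1/16)) = -10*(20 + 79/16) = -10*399/16 = -1995/8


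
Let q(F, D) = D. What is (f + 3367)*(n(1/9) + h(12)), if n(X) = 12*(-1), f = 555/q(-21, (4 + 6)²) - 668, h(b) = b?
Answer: 0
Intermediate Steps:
f = -13249/20 (f = 555/((4 + 6)²) - 668 = 555/(10²) - 668 = 555/100 - 668 = 555*(1/100) - 668 = 111/20 - 668 = -13249/20 ≈ -662.45)
n(X) = -12
(f + 3367)*(n(1/9) + h(12)) = (-13249/20 + 3367)*(-12 + 12) = (54091/20)*0 = 0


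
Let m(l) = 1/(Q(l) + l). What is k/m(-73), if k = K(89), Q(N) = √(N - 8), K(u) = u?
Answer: -6497 + 801*I ≈ -6497.0 + 801.0*I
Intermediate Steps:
Q(N) = √(-8 + N)
k = 89
m(l) = 1/(l + √(-8 + l)) (m(l) = 1/(√(-8 + l) + l) = 1/(l + √(-8 + l)))
k/m(-73) = 89/(1/(-73 + √(-8 - 73))) = 89/(1/(-73 + √(-81))) = 89/(1/(-73 + 9*I)) = 89/(((-73 - 9*I)/5410)) = 89*(-73 + 9*I) = -6497 + 801*I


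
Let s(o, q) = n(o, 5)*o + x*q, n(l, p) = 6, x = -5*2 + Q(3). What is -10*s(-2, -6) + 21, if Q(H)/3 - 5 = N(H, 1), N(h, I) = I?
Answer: 621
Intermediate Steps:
Q(H) = 18 (Q(H) = 15 + 3*1 = 15 + 3 = 18)
x = 8 (x = -5*2 + 18 = -10 + 18 = 8)
s(o, q) = 6*o + 8*q
-10*s(-2, -6) + 21 = -10*(6*(-2) + 8*(-6)) + 21 = -10*(-12 - 48) + 21 = -10*(-60) + 21 = 600 + 21 = 621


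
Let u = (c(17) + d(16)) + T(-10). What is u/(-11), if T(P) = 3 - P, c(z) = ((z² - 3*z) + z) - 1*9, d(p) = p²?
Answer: -515/11 ≈ -46.818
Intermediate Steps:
c(z) = -9 + z² - 2*z (c(z) = (z² - 2*z) - 9 = -9 + z² - 2*z)
u = 515 (u = ((-9 + 17² - 2*17) + 16²) + (3 - 1*(-10)) = ((-9 + 289 - 34) + 256) + (3 + 10) = (246 + 256) + 13 = 502 + 13 = 515)
u/(-11) = 515/(-11) = 515*(-1/11) = -515/11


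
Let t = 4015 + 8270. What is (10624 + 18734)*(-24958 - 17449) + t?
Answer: -1244972421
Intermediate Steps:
t = 12285
(10624 + 18734)*(-24958 - 17449) + t = (10624 + 18734)*(-24958 - 17449) + 12285 = 29358*(-42407) + 12285 = -1244984706 + 12285 = -1244972421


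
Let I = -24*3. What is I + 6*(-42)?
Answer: -324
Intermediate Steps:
I = -72
I + 6*(-42) = -72 + 6*(-42) = -72 - 252 = -324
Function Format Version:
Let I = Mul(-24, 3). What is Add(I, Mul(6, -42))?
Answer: -324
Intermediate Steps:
I = -72
Add(I, Mul(6, -42)) = Add(-72, Mul(6, -42)) = Add(-72, -252) = -324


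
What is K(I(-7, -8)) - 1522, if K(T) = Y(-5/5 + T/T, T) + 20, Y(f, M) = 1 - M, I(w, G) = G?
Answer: -1493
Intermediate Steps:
K(T) = 21 - T (K(T) = (1 - T) + 20 = 21 - T)
K(I(-7, -8)) - 1522 = (21 - 1*(-8)) - 1522 = (21 + 8) - 1522 = 29 - 1522 = -1493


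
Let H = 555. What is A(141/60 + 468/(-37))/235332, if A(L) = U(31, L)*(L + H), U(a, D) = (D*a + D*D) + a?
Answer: -4468376996269/10595797152000 ≈ -0.42171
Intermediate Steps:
U(a, D) = a + D² + D*a (U(a, D) = (D*a + D²) + a = (D² + D*a) + a = a + D² + D*a)
A(L) = (555 + L)*(31 + L² + 31*L) (A(L) = (31 + L² + L*31)*(L + 555) = (31 + L² + 31*L)*(555 + L) = (555 + L)*(31 + L² + 31*L))
A(141/60 + 468/(-37))/235332 = ((555 + (141/60 + 468/(-37)))*(31 + (141/60 + 468/(-37))² + 31*(141/60 + 468/(-37))))/235332 = ((555 + (141*(1/60) + 468*(-1/37)))*(31 + (141*(1/60) + 468*(-1/37))² + 31*(141*(1/60) + 468*(-1/37))))*(1/235332) = ((555 + (47/20 - 468/37))*(31 + (47/20 - 468/37)² + 31*(47/20 - 468/37)))*(1/235332) = ((555 - 7621/740)*(31 + (-7621/740)² + 31*(-7621/740)))*(1/235332) = (403079*(31 + 58079641/547600 - 236251/740)/740)*(1/235332) = ((403079/740)*(-99770499/547600))*(1/235332) = -40215392966421/405224000*1/235332 = -4468376996269/10595797152000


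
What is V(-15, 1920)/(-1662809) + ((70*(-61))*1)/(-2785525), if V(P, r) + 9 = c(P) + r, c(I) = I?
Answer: 363767806/926359207945 ≈ 0.00039269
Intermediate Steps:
V(P, r) = -9 + P + r (V(P, r) = -9 + (P + r) = -9 + P + r)
V(-15, 1920)/(-1662809) + ((70*(-61))*1)/(-2785525) = (-9 - 15 + 1920)/(-1662809) + ((70*(-61))*1)/(-2785525) = 1896*(-1/1662809) - 4270*1*(-1/2785525) = -1896/1662809 - 4270*(-1/2785525) = -1896/1662809 + 854/557105 = 363767806/926359207945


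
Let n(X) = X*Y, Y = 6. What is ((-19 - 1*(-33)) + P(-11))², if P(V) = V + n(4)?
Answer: 729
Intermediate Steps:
n(X) = 6*X (n(X) = X*6 = 6*X)
P(V) = 24 + V (P(V) = V + 6*4 = V + 24 = 24 + V)
((-19 - 1*(-33)) + P(-11))² = ((-19 - 1*(-33)) + (24 - 11))² = ((-19 + 33) + 13)² = (14 + 13)² = 27² = 729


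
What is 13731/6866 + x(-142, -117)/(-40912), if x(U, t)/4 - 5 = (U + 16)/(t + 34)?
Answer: 5826430469/2914356092 ≈ 1.9992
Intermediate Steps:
x(U, t) = 20 + 4*(16 + U)/(34 + t) (x(U, t) = 20 + 4*((U + 16)/(t + 34)) = 20 + 4*((16 + U)/(34 + t)) = 20 + 4*(16 + U)/(34 + t))
13731/6866 + x(-142, -117)/(-40912) = 13731/6866 + (4*(186 - 142 + 5*(-117))/(34 - 117))/(-40912) = 13731*(1/6866) + (4*(186 - 142 - 585)/(-83))*(-1/40912) = 13731/6866 + (4*(-1/83)*(-541))*(-1/40912) = 13731/6866 + (2164/83)*(-1/40912) = 13731/6866 - 541/848924 = 5826430469/2914356092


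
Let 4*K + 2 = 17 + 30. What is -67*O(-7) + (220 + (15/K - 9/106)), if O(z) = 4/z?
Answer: 577723/2226 ≈ 259.53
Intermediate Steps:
K = 45/4 (K = -1/2 + (17 + 30)/4 = -1/2 + (1/4)*47 = -1/2 + 47/4 = 45/4 ≈ 11.250)
-67*O(-7) + (220 + (15/K - 9/106)) = -268/(-7) + (220 + (15/(45/4) - 9/106)) = -268*(-1)/7 + (220 + (15*(4/45) - 9*1/106)) = -67*(-4/7) + (220 + (4/3 - 9/106)) = 268/7 + (220 + 397/318) = 268/7 + 70357/318 = 577723/2226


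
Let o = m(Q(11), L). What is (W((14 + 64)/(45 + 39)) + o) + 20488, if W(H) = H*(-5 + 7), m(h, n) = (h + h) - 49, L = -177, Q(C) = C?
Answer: 143240/7 ≈ 20463.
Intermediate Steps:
m(h, n) = -49 + 2*h (m(h, n) = 2*h - 49 = -49 + 2*h)
o = -27 (o = -49 + 2*11 = -49 + 22 = -27)
W(H) = 2*H (W(H) = H*2 = 2*H)
(W((14 + 64)/(45 + 39)) + o) + 20488 = (2*((14 + 64)/(45 + 39)) - 27) + 20488 = (2*(78/84) - 27) + 20488 = (2*(78*(1/84)) - 27) + 20488 = (2*(13/14) - 27) + 20488 = (13/7 - 27) + 20488 = -176/7 + 20488 = 143240/7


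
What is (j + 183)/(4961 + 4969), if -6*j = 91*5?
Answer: 643/59580 ≈ 0.010792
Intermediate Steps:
j = -455/6 (j = -91*5/6 = -1/6*455 = -455/6 ≈ -75.833)
(j + 183)/(4961 + 4969) = (-455/6 + 183)/(4961 + 4969) = (643/6)/9930 = (643/6)*(1/9930) = 643/59580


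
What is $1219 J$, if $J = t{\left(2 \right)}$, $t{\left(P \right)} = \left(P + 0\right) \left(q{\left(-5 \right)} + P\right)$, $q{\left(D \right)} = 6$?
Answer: $19504$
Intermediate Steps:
$t{\left(P \right)} = P \left(6 + P\right)$ ($t{\left(P \right)} = \left(P + 0\right) \left(6 + P\right) = P \left(6 + P\right)$)
$J = 16$ ($J = 2 \left(6 + 2\right) = 2 \cdot 8 = 16$)
$1219 J = 1219 \cdot 16 = 19504$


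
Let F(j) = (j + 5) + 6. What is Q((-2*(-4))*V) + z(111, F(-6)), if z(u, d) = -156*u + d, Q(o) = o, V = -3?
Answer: -17335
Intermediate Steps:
F(j) = 11 + j (F(j) = (5 + j) + 6 = 11 + j)
z(u, d) = d - 156*u
Q((-2*(-4))*V) + z(111, F(-6)) = -2*(-4)*(-3) + ((11 - 6) - 156*111) = 8*(-3) + (5 - 17316) = -24 - 17311 = -17335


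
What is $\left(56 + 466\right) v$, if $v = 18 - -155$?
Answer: $90306$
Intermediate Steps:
$v = 173$ ($v = 18 + 155 = 173$)
$\left(56 + 466\right) v = \left(56 + 466\right) 173 = 522 \cdot 173 = 90306$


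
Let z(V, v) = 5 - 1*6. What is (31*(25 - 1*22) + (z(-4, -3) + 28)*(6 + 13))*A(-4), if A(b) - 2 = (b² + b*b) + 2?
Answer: 21816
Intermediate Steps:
z(V, v) = -1 (z(V, v) = 5 - 6 = -1)
A(b) = 4 + 2*b² (A(b) = 2 + ((b² + b*b) + 2) = 2 + ((b² + b²) + 2) = 2 + (2*b² + 2) = 2 + (2 + 2*b²) = 4 + 2*b²)
(31*(25 - 1*22) + (z(-4, -3) + 28)*(6 + 13))*A(-4) = (31*(25 - 1*22) + (-1 + 28)*(6 + 13))*(4 + 2*(-4)²) = (31*(25 - 22) + 27*19)*(4 + 2*16) = (31*3 + 513)*(4 + 32) = (93 + 513)*36 = 606*36 = 21816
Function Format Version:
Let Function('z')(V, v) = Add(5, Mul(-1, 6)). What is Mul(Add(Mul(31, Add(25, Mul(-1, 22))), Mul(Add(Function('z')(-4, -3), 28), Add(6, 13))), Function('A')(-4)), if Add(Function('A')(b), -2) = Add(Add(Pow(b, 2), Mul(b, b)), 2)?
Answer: 21816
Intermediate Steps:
Function('z')(V, v) = -1 (Function('z')(V, v) = Add(5, -6) = -1)
Function('A')(b) = Add(4, Mul(2, Pow(b, 2))) (Function('A')(b) = Add(2, Add(Add(Pow(b, 2), Mul(b, b)), 2)) = Add(2, Add(Add(Pow(b, 2), Pow(b, 2)), 2)) = Add(2, Add(Mul(2, Pow(b, 2)), 2)) = Add(2, Add(2, Mul(2, Pow(b, 2)))) = Add(4, Mul(2, Pow(b, 2))))
Mul(Add(Mul(31, Add(25, Mul(-1, 22))), Mul(Add(Function('z')(-4, -3), 28), Add(6, 13))), Function('A')(-4)) = Mul(Add(Mul(31, Add(25, Mul(-1, 22))), Mul(Add(-1, 28), Add(6, 13))), Add(4, Mul(2, Pow(-4, 2)))) = Mul(Add(Mul(31, Add(25, -22)), Mul(27, 19)), Add(4, Mul(2, 16))) = Mul(Add(Mul(31, 3), 513), Add(4, 32)) = Mul(Add(93, 513), 36) = Mul(606, 36) = 21816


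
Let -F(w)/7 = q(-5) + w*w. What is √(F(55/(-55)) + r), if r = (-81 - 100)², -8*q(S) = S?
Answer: √523994/4 ≈ 180.97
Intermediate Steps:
q(S) = -S/8
F(w) = -35/8 - 7*w² (F(w) = -7*(-⅛*(-5) + w*w) = -7*(5/8 + w²) = -35/8 - 7*w²)
r = 32761 (r = (-181)² = 32761)
√(F(55/(-55)) + r) = √((-35/8 - 7*1²) + 32761) = √((-35/8 - 7*(-1)²) + 32761) = √((-35/8 - 7*1) + 32761) = √((-35/8 - 7) + 32761) = √(-91/8 + 32761) = √(261997/8) = √523994/4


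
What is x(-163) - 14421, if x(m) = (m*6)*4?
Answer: -18333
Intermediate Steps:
x(m) = 24*m (x(m) = (6*m)*4 = 24*m)
x(-163) - 14421 = 24*(-163) - 14421 = -3912 - 14421 = -18333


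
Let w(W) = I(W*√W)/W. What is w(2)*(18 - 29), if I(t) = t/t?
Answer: -11/2 ≈ -5.5000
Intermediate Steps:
I(t) = 1
w(W) = 1/W
w(2)*(18 - 29) = (18 - 29)/2 = (½)*(-11) = -11/2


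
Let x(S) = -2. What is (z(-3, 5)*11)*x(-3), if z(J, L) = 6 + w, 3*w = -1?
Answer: -374/3 ≈ -124.67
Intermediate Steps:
w = -1/3 (w = (1/3)*(-1) = -1/3 ≈ -0.33333)
z(J, L) = 17/3 (z(J, L) = 6 - 1/3 = 17/3)
(z(-3, 5)*11)*x(-3) = ((17/3)*11)*(-2) = (187/3)*(-2) = -374/3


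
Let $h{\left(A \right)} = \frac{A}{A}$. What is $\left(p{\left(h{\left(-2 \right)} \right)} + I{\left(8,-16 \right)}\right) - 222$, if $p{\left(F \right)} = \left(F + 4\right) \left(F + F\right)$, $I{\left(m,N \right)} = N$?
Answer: $-228$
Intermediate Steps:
$h{\left(A \right)} = 1$
$p{\left(F \right)} = 2 F \left(4 + F\right)$ ($p{\left(F \right)} = \left(4 + F\right) 2 F = 2 F \left(4 + F\right)$)
$\left(p{\left(h{\left(-2 \right)} \right)} + I{\left(8,-16 \right)}\right) - 222 = \left(2 \cdot 1 \left(4 + 1\right) - 16\right) - 222 = \left(2 \cdot 1 \cdot 5 - 16\right) - 222 = \left(10 - 16\right) - 222 = -6 - 222 = -228$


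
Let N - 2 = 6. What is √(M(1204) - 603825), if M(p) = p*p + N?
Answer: √845799 ≈ 919.67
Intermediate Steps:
N = 8 (N = 2 + 6 = 8)
M(p) = 8 + p² (M(p) = p*p + 8 = p² + 8 = 8 + p²)
√(M(1204) - 603825) = √((8 + 1204²) - 603825) = √((8 + 1449616) - 603825) = √(1449624 - 603825) = √845799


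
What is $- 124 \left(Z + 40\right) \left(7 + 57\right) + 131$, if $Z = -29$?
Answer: $-87165$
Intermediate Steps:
$- 124 \left(Z + 40\right) \left(7 + 57\right) + 131 = - 124 \left(-29 + 40\right) \left(7 + 57\right) + 131 = - 124 \cdot 11 \cdot 64 + 131 = \left(-124\right) 704 + 131 = -87296 + 131 = -87165$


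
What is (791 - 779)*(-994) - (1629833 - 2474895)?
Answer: 833134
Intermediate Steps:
(791 - 779)*(-994) - (1629833 - 2474895) = 12*(-994) - 1*(-845062) = -11928 + 845062 = 833134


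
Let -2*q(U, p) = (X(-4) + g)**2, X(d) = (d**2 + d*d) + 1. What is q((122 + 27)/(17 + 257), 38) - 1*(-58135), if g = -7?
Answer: 57797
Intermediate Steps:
X(d) = 1 + 2*d**2 (X(d) = (d**2 + d**2) + 1 = 2*d**2 + 1 = 1 + 2*d**2)
q(U, p) = -338 (q(U, p) = -((1 + 2*(-4)**2) - 7)**2/2 = -((1 + 2*16) - 7)**2/2 = -((1 + 32) - 7)**2/2 = -(33 - 7)**2/2 = -1/2*26**2 = -1/2*676 = -338)
q((122 + 27)/(17 + 257), 38) - 1*(-58135) = -338 - 1*(-58135) = -338 + 58135 = 57797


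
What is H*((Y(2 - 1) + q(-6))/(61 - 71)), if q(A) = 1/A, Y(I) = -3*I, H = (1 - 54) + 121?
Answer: 323/15 ≈ 21.533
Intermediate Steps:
H = 68 (H = -53 + 121 = 68)
q(A) = 1/A
H*((Y(2 - 1) + q(-6))/(61 - 71)) = 68*((-3*(2 - 1) + 1/(-6))/(61 - 71)) = 68*((-3*1 - ⅙)/(-10)) = 68*((-3 - ⅙)*(-⅒)) = 68*(-19/6*(-⅒)) = 68*(19/60) = 323/15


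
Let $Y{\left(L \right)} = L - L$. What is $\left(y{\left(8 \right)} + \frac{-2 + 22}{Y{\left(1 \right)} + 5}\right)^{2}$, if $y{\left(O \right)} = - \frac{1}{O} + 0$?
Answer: $\frac{961}{64} \approx 15.016$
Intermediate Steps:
$Y{\left(L \right)} = 0$
$y{\left(O \right)} = - \frac{1}{O}$
$\left(y{\left(8 \right)} + \frac{-2 + 22}{Y{\left(1 \right)} + 5}\right)^{2} = \left(- \frac{1}{8} + \frac{-2 + 22}{0 + 5}\right)^{2} = \left(\left(-1\right) \frac{1}{8} + \frac{20}{5}\right)^{2} = \left(- \frac{1}{8} + 20 \cdot \frac{1}{5}\right)^{2} = \left(- \frac{1}{8} + 4\right)^{2} = \left(\frac{31}{8}\right)^{2} = \frac{961}{64}$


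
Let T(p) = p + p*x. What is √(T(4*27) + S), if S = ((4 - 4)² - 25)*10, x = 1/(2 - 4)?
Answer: 14*I ≈ 14.0*I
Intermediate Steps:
x = -½ (x = 1/(-2) = -½ ≈ -0.50000)
T(p) = p/2 (T(p) = p + p*(-½) = p - p/2 = p/2)
S = -250 (S = (0² - 25)*10 = (0 - 25)*10 = -25*10 = -250)
√(T(4*27) + S) = √((4*27)/2 - 250) = √((½)*108 - 250) = √(54 - 250) = √(-196) = 14*I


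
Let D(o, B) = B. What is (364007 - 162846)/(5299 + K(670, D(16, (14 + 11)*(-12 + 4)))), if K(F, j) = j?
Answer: 201161/5099 ≈ 39.451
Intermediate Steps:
(364007 - 162846)/(5299 + K(670, D(16, (14 + 11)*(-12 + 4)))) = (364007 - 162846)/(5299 + (14 + 11)*(-12 + 4)) = 201161/(5299 + 25*(-8)) = 201161/(5299 - 200) = 201161/5099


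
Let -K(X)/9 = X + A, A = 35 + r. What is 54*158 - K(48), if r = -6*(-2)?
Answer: 9387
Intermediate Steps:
r = 12
A = 47 (A = 35 + 12 = 47)
K(X) = -423 - 9*X (K(X) = -9*(X + 47) = -9*(47 + X) = -423 - 9*X)
54*158 - K(48) = 54*158 - (-423 - 9*48) = 8532 - (-423 - 432) = 8532 - 1*(-855) = 8532 + 855 = 9387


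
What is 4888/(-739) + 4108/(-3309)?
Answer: -19210204/2445351 ≈ -7.8558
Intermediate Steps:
4888/(-739) + 4108/(-3309) = 4888*(-1/739) + 4108*(-1/3309) = -4888/739 - 4108/3309 = -19210204/2445351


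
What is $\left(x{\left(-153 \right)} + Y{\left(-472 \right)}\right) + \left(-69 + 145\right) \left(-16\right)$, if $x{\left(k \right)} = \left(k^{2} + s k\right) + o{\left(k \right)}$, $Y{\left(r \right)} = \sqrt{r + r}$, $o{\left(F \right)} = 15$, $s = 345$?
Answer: $-30577 + 4 i \sqrt{59} \approx -30577.0 + 30.725 i$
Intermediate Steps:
$Y{\left(r \right)} = \sqrt{2} \sqrt{r}$ ($Y{\left(r \right)} = \sqrt{2 r} = \sqrt{2} \sqrt{r}$)
$x{\left(k \right)} = 15 + k^{2} + 345 k$ ($x{\left(k \right)} = \left(k^{2} + 345 k\right) + 15 = 15 + k^{2} + 345 k$)
$\left(x{\left(-153 \right)} + Y{\left(-472 \right)}\right) + \left(-69 + 145\right) \left(-16\right) = \left(\left(15 + \left(-153\right)^{2} + 345 \left(-153\right)\right) + \sqrt{2} \sqrt{-472}\right) + \left(-69 + 145\right) \left(-16\right) = \left(\left(15 + 23409 - 52785\right) + \sqrt{2} \cdot 2 i \sqrt{118}\right) + 76 \left(-16\right) = \left(-29361 + 4 i \sqrt{59}\right) - 1216 = -30577 + 4 i \sqrt{59}$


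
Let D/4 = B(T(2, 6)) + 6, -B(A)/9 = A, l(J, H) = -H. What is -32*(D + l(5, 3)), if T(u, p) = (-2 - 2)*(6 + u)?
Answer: -37536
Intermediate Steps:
T(u, p) = -24 - 4*u (T(u, p) = -4*(6 + u) = -24 - 4*u)
B(A) = -9*A
D = 1176 (D = 4*(-9*(-24 - 4*2) + 6) = 4*(-9*(-24 - 8) + 6) = 4*(-9*(-32) + 6) = 4*(288 + 6) = 4*294 = 1176)
-32*(D + l(5, 3)) = -32*(1176 - 1*3) = -32*(1176 - 3) = -32*1173 = -37536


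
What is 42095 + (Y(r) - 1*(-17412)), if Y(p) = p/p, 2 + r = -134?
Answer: 59508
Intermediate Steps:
r = -136 (r = -2 - 134 = -136)
Y(p) = 1
42095 + (Y(r) - 1*(-17412)) = 42095 + (1 - 1*(-17412)) = 42095 + (1 + 17412) = 42095 + 17413 = 59508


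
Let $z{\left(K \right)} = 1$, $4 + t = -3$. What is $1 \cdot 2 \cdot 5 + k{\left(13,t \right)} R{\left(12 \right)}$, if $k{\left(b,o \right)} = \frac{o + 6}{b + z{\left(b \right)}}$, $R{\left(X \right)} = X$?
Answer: $\frac{64}{7} \approx 9.1429$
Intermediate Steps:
$t = -7$ ($t = -4 - 3 = -7$)
$k{\left(b,o \right)} = \frac{6 + o}{1 + b}$ ($k{\left(b,o \right)} = \frac{o + 6}{b + 1} = \frac{6 + o}{1 + b}$)
$1 \cdot 2 \cdot 5 + k{\left(13,t \right)} R{\left(12 \right)} = 1 \cdot 2 \cdot 5 + \frac{6 - 7}{1 + 13} \cdot 12 = 2 \cdot 5 + \frac{1}{14} \left(-1\right) 12 = 10 + \frac{1}{14} \left(-1\right) 12 = 10 - \frac{6}{7} = \frac{64}{7}$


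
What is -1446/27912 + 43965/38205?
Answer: 4340395/3949548 ≈ 1.0990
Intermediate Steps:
-1446/27912 + 43965/38205 = -1446*1/27912 + 43965*(1/38205) = -241/4652 + 977/849 = 4340395/3949548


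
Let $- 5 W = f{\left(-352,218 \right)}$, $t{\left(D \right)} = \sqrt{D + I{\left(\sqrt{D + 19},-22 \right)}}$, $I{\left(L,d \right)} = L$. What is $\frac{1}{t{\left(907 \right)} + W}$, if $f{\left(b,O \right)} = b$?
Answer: $\frac{1}{\frac{352}{5} + \sqrt{907 + \sqrt{926}}} \approx 0.0098993$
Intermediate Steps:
$t{\left(D \right)} = \sqrt{D + \sqrt{19 + D}}$ ($t{\left(D \right)} = \sqrt{D + \sqrt{D + 19}} = \sqrt{D + \sqrt{19 + D}}$)
$W = \frac{352}{5}$ ($W = \left(- \frac{1}{5}\right) \left(-352\right) = \frac{352}{5} \approx 70.4$)
$\frac{1}{t{\left(907 \right)} + W} = \frac{1}{\sqrt{907 + \sqrt{19 + 907}} + \frac{352}{5}} = \frac{1}{\sqrt{907 + \sqrt{926}} + \frac{352}{5}} = \frac{1}{\frac{352}{5} + \sqrt{907 + \sqrt{926}}}$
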